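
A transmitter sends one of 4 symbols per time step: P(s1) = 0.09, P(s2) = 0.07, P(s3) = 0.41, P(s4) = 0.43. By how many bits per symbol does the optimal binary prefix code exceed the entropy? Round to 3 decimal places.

0.098 bits

Entropy H = −Σ p log₂ p ≈ 1.6322 bits.
Huffman merges: 7/100+9/100→4/25; 4/25+41/100→57/100; 43/100+57/100→1. L = 173/100 ≈ 1.7300.
L − H = 1.7300 − 1.6322 = 0.098 bits.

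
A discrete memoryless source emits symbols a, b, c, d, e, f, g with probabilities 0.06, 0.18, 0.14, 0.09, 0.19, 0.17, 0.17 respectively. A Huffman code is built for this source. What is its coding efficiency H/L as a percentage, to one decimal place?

97.9%

Entropy H = −Σ p log₂ p ≈ 2.7230 bits.
Huffman merges: 3/50+9/100→3/20; 7/50+3/20→29/100; 17/100+17/100→17/50; 9/50+19/100→37/100; 29/100+17/50→63/100; 37/100+63/100→1. L = 139/50 ≈ 2.7800.
Efficiency = H/L = 2.7230/2.7800 = 97.9%.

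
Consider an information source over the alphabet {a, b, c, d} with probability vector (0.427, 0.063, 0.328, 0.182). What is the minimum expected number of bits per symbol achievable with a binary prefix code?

1.818 bits/symbol

Repeatedly combine the two least-probable nodes; the expected code length is the sum of the merged weights.
merge 63/1000 + 91/500 → 49/200
merge 49/200 + 41/125 → 573/1000
merge 427/1000 + 573/1000 → 1
L = 49/200 + 573/1000 + 1 = 909/500 = 1.818 bits/symbol.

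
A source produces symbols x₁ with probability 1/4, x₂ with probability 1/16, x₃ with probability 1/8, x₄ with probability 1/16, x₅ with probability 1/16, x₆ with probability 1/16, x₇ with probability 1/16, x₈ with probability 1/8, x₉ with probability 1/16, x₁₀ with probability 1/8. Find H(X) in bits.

Each probability is a power of 1/2, so log₂(1/p) is an integer.
H = Σ p·log₂(1/p) = 1/4·2 + 1/16·4 + 1/8·3 + 1/16·4 + 1/16·4 + 1/16·4 + 1/16·4 + 1/8·3 + 1/16·4 + 1/8·3 = 3.125 bits.

3.125 bits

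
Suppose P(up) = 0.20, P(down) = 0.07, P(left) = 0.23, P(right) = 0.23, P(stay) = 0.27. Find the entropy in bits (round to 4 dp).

H = −Σ pᵢ log₂ pᵢ.
−0.20·log₂(0.20) = 0.4644
−0.07·log₂(0.07) = 0.2686
−0.23·log₂(0.23) = 0.4877
−0.23·log₂(0.23) = 0.4877
−0.27·log₂(0.27) = 0.5100
Sum ≈ 2.2183 → 2.2183 bits.

2.2183 bits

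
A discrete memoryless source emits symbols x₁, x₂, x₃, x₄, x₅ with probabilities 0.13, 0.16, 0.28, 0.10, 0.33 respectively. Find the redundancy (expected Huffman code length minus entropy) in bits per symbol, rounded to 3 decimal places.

0.050 bits

Entropy H = −Σ p log₂ p ≈ 2.1799 bits.
Huffman merges: 1/10+13/100→23/100; 4/25+23/100→39/100; 7/25+33/100→61/100; 39/100+61/100→1. L = 223/100 ≈ 2.2300.
L − H = 2.2300 − 2.1799 = 0.050 bits.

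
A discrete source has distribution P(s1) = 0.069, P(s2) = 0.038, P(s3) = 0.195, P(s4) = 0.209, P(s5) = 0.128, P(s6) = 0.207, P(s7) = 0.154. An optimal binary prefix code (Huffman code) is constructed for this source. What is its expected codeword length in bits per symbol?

2.691 bits/symbol

Repeatedly combine the two least-probable nodes; the expected code length is the sum of the merged weights.
merge 19/500 + 69/1000 → 107/1000
merge 107/1000 + 16/125 → 47/200
merge 77/500 + 39/200 → 349/1000
merge 207/1000 + 209/1000 → 52/125
merge 47/200 + 349/1000 → 73/125
merge 52/125 + 73/125 → 1
L = 107/1000 + 47/200 + 349/1000 + 52/125 + 73/125 + 1 = 2691/1000 = 2.691 bits/symbol.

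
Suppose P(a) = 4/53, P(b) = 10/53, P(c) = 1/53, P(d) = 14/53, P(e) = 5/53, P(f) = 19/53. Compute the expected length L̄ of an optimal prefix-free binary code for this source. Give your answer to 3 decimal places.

2.283 bits/symbol

Repeatedly combine the two least-probable nodes; the expected code length is the sum of the merged weights.
merge 1/53 + 4/53 → 5/53
merge 5/53 + 5/53 → 10/53
merge 10/53 + 10/53 → 20/53
merge 14/53 + 19/53 → 33/53
merge 20/53 + 33/53 → 1
L = 5/53 + 10/53 + 20/53 + 33/53 + 1 = 121/53 ≈ 2.283 bits/symbol.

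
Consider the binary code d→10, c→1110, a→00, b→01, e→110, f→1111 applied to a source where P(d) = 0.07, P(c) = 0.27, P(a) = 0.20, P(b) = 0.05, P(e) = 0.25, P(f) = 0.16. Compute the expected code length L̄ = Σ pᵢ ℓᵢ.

3.11 bits/symbol

L̄ = Σ pᵢ·ℓᵢ = 0.07·2 + 0.27·4 + 0.20·2 + 0.05·2 + 0.25·3 + 0.16·4 = 3.11 bits/symbol.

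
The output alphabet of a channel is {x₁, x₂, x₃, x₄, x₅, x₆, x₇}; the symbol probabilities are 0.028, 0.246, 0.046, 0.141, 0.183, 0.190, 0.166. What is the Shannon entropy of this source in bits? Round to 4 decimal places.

2.5787 bits

H = −Σ pᵢ log₂ pᵢ.
−0.028·log₂(0.028) = 0.1444
−0.246·log₂(0.246) = 0.4977
−0.046·log₂(0.046) = 0.2043
−0.141·log₂(0.141) = 0.3985
−0.183·log₂(0.183) = 0.4484
−0.190·log₂(0.190) = 0.4552
−0.166·log₂(0.166) = 0.4301
Sum ≈ 2.5787 → 2.5787 bits.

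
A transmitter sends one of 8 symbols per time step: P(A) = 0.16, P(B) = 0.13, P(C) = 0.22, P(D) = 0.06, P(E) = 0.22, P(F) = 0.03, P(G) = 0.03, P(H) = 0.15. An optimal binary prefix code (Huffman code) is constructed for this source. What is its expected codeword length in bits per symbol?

2.74 bits/symbol

Repeatedly combine the two least-probable nodes; the expected code length is the sum of the merged weights.
merge 3/100 + 3/100 → 3/50
merge 3/50 + 3/50 → 3/25
merge 3/25 + 13/100 → 1/4
merge 3/20 + 4/25 → 31/100
merge 11/50 + 11/50 → 11/25
merge 1/4 + 31/100 → 14/25
merge 11/25 + 14/25 → 1
L = 3/50 + 3/25 + 1/4 + 31/100 + 11/25 + 14/25 + 1 = 137/50 = 2.74 bits/symbol.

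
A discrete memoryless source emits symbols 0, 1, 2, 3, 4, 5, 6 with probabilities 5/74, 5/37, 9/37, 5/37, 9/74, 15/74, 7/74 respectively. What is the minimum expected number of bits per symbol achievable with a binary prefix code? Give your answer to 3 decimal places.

2.716 bits/symbol

Repeatedly combine the two least-probable nodes; the expected code length is the sum of the merged weights.
merge 5/74 + 7/74 → 6/37
merge 9/74 + 5/37 → 19/74
merge 5/37 + 6/37 → 11/37
merge 15/74 + 9/37 → 33/74
merge 19/74 + 11/37 → 41/74
merge 33/74 + 41/74 → 1
L = 6/37 + 19/74 + 11/37 + 33/74 + 41/74 + 1 = 201/74 ≈ 2.716 bits/symbol.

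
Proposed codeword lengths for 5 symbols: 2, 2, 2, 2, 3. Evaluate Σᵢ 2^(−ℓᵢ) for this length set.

With common denominator 2^3 = 8: Σ 2^(−ℓᵢ) = 2/8 + 2/8 + 2/8 + 2/8 + 1/8 = 9/8 = 1.125.

1.125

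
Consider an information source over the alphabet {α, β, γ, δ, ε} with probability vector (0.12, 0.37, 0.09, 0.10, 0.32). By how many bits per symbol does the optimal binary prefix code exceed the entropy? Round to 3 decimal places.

0.061 bits

Entropy H = −Σ p log₂ p ≈ 2.0687 bits.
Huffman merges: 9/100+1/10→19/100; 3/25+19/100→31/100; 31/100+8/25→63/100; 37/100+63/100→1. L = 213/100 ≈ 2.1300.
L − H = 2.1300 − 2.0687 = 0.061 bits.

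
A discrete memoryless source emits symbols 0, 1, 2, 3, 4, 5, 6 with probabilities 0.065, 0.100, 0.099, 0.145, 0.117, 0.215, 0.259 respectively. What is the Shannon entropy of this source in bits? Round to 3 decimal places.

H = −Σ pᵢ log₂ pᵢ.
−0.065·log₂(0.065) = 0.2563
−0.100·log₂(0.100) = 0.3322
−0.099·log₂(0.099) = 0.3303
−0.145·log₂(0.145) = 0.4040
−0.117·log₂(0.117) = 0.3622
−0.215·log₂(0.215) = 0.4768
−0.259·log₂(0.259) = 0.5048
Sum ≈ 2.6665 → 2.667 bits.

2.667 bits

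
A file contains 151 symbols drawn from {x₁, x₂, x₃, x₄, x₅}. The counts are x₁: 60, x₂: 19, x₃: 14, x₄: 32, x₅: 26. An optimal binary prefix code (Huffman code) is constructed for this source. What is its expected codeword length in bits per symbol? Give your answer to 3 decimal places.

Probabilities are the counts divided by 151.
Repeatedly combine the two least-probable nodes; the expected code length is the sum of the merged weights.
merge 14/151 + 19/151 → 33/151
merge 26/151 + 32/151 → 58/151
merge 33/151 + 58/151 → 91/151
merge 60/151 + 91/151 → 1
L = 33/151 + 58/151 + 91/151 + 1 = 333/151 ≈ 2.205 bits/symbol.

2.205 bits/symbol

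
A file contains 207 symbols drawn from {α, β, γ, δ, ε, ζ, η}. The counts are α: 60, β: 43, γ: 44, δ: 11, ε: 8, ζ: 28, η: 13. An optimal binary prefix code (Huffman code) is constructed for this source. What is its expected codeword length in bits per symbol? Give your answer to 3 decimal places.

2.536 bits/symbol

Probabilities are the counts divided by 207.
Repeatedly combine the two least-probable nodes; the expected code length is the sum of the merged weights.
merge 8/207 + 11/207 → 19/207
merge 13/207 + 19/207 → 32/207
merge 28/207 + 32/207 → 20/69
merge 43/207 + 44/207 → 29/69
merge 20/69 + 20/69 → 40/69
merge 29/69 + 40/69 → 1
L = 19/207 + 32/207 + 20/69 + 29/69 + 40/69 + 1 = 175/69 ≈ 2.536 bits/symbol.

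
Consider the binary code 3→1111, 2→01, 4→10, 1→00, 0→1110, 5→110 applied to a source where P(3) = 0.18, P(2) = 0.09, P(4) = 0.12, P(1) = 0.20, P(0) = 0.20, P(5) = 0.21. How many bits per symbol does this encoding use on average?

L̄ = Σ pᵢ·ℓᵢ = 0.18·4 + 0.09·2 + 0.12·2 + 0.20·2 + 0.20·4 + 0.21·3 = 2.97 bits/symbol.

2.97 bits/symbol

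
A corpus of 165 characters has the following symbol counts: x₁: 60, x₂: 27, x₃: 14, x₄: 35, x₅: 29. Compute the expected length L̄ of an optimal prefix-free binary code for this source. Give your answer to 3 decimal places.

Probabilities are the counts divided by 165.
Repeatedly combine the two least-probable nodes; the expected code length is the sum of the merged weights.
merge 14/165 + 9/55 → 41/165
merge 29/165 + 7/33 → 64/165
merge 41/165 + 4/11 → 101/165
merge 64/165 + 101/165 → 1
L = 41/165 + 64/165 + 101/165 + 1 = 371/165 ≈ 2.248 bits/symbol.

2.248 bits/symbol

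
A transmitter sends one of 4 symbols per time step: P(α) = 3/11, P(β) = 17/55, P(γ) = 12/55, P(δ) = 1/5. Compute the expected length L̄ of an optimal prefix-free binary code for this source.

Repeatedly combine the two least-probable nodes; the expected code length is the sum of the merged weights.
merge 1/5 + 12/55 → 23/55
merge 3/11 + 17/55 → 32/55
merge 23/55 + 32/55 → 1
L = 23/55 + 32/55 + 1 = 2 bits/symbol.

2 bits/symbol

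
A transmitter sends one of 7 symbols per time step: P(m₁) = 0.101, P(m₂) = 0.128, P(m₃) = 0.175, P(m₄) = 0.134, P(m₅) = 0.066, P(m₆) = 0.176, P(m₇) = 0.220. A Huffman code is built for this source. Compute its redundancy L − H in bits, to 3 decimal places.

0.048 bits

Entropy H = −Σ p log₂ p ≈ 2.7228 bits.
Huffman merges: 33/500+101/1000→167/1000; 16/125+67/500→131/500; 167/1000+7/40→171/500; 22/125+11/50→99/250; 131/500+171/500→151/250; 99/250+151/250→1. L = 2771/1000 ≈ 2.7710.
L − H = 2.7710 − 2.7228 = 0.048 bits.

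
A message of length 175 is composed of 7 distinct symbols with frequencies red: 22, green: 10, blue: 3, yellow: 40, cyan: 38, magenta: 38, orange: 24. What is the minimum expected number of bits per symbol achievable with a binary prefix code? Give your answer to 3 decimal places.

2.611 bits/symbol

Probabilities are the counts divided by 175.
Repeatedly combine the two least-probable nodes; the expected code length is the sum of the merged weights.
merge 3/175 + 2/35 → 13/175
merge 13/175 + 22/175 → 1/5
merge 24/175 + 1/5 → 59/175
merge 38/175 + 38/175 → 76/175
merge 8/35 + 59/175 → 99/175
merge 76/175 + 99/175 → 1
L = 13/175 + 1/5 + 59/175 + 76/175 + 99/175 + 1 = 457/175 ≈ 2.611 bits/symbol.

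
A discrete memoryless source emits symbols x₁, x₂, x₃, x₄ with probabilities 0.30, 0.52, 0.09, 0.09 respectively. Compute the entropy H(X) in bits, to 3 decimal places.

1.637 bits

H = −Σ pᵢ log₂ pᵢ.
−0.30·log₂(0.30) = 0.5211
−0.52·log₂(0.52) = 0.4906
−0.09·log₂(0.09) = 0.3127
−0.09·log₂(0.09) = 0.3127
Sum ≈ 1.6370 → 1.637 bits.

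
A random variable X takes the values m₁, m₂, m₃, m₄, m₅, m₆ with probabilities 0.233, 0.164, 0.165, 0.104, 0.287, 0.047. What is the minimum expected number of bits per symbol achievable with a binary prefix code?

Repeatedly combine the two least-probable nodes; the expected code length is the sum of the merged weights.
merge 47/1000 + 13/125 → 151/1000
merge 151/1000 + 41/250 → 63/200
merge 33/200 + 233/1000 → 199/500
merge 287/1000 + 63/200 → 301/500
merge 199/500 + 301/500 → 1
L = 151/1000 + 63/200 + 199/500 + 301/500 + 1 = 1233/500 = 2.466 bits/symbol.

2.466 bits/symbol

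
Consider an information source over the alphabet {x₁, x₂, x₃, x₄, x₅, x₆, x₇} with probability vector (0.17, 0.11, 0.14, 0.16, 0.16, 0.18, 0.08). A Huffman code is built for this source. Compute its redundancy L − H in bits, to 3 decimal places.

0.055 bits

Entropy H = −Σ p log₂ p ≈ 2.7648 bits.
Huffman merges: 2/25+11/100→19/100; 7/50+4/25→3/10; 4/25+17/100→33/100; 9/50+19/100→37/100; 3/10+33/100→63/100; 37/100+63/100→1. L = 141/50 ≈ 2.8200.
L − H = 2.8200 − 2.7648 = 0.055 bits.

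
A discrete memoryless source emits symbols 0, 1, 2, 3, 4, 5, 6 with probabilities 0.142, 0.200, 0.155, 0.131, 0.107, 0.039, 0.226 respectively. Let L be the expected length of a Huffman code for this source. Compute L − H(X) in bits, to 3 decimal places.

0.042 bits

Entropy H = −Σ p log₂ p ≈ 2.6777 bits.
Huffman merges: 39/1000+107/1000→73/500; 131/1000+71/500→273/1000; 73/500+31/200→301/1000; 1/5+113/500→213/500; 273/1000+301/1000→287/500; 213/500+287/500→1. L = 68/25 ≈ 2.7200.
L − H = 2.7200 − 2.6777 = 0.042 bits.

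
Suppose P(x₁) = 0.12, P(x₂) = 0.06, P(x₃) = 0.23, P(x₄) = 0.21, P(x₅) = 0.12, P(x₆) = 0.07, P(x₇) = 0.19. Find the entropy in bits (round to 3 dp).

H = −Σ pᵢ log₂ pᵢ.
−0.12·log₂(0.12) = 0.3671
−0.06·log₂(0.06) = 0.2435
−0.23·log₂(0.23) = 0.4877
−0.21·log₂(0.21) = 0.4728
−0.12·log₂(0.12) = 0.3671
−0.07·log₂(0.07) = 0.2686
−0.19·log₂(0.19) = 0.4552
Sum ≈ 2.6619 → 2.662 bits.

2.662 bits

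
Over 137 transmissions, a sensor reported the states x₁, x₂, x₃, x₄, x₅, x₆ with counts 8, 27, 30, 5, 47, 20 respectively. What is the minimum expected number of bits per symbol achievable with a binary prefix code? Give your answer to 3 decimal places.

2.336 bits/symbol

Probabilities are the counts divided by 137.
Repeatedly combine the two least-probable nodes; the expected code length is the sum of the merged weights.
merge 5/137 + 8/137 → 13/137
merge 13/137 + 20/137 → 33/137
merge 27/137 + 30/137 → 57/137
merge 33/137 + 47/137 → 80/137
merge 57/137 + 80/137 → 1
L = 13/137 + 33/137 + 57/137 + 80/137 + 1 = 320/137 ≈ 2.336 bits/symbol.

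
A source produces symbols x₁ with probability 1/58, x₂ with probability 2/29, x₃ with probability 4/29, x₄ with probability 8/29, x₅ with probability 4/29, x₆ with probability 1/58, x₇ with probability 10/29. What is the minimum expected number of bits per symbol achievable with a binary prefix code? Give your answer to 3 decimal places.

Repeatedly combine the two least-probable nodes; the expected code length is the sum of the merged weights.
merge 1/58 + 1/58 → 1/29
merge 1/29 + 2/29 → 3/29
merge 3/29 + 4/29 → 7/29
merge 4/29 + 7/29 → 11/29
merge 8/29 + 10/29 → 18/29
merge 11/29 + 18/29 → 1
L = 1/29 + 3/29 + 7/29 + 11/29 + 18/29 + 1 = 69/29 ≈ 2.379 bits/symbol.

2.379 bits/symbol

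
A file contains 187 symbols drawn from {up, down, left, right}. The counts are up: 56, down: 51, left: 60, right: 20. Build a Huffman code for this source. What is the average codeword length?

2 bits/symbol

Probabilities are the counts divided by 187.
Repeatedly combine the two least-probable nodes; the expected code length is the sum of the merged weights.
merge 20/187 + 3/11 → 71/187
merge 56/187 + 60/187 → 116/187
merge 71/187 + 116/187 → 1
L = 71/187 + 116/187 + 1 = 2 bits/symbol.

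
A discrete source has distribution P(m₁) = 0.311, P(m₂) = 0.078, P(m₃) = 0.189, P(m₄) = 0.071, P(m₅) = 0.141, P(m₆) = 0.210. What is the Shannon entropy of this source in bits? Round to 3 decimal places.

2.408 bits

H = −Σ pᵢ log₂ pᵢ.
−0.311·log₂(0.311) = 0.5240
−0.078·log₂(0.078) = 0.2871
−0.189·log₂(0.189) = 0.4543
−0.071·log₂(0.071) = 0.2709
−0.141·log₂(0.141) = 0.3985
−0.210·log₂(0.210) = 0.4728
Sum ≈ 2.4076 → 2.408 bits.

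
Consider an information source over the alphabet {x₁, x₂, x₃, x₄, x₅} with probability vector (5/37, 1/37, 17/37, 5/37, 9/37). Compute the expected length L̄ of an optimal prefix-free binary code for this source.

Repeatedly combine the two least-probable nodes; the expected code length is the sum of the merged weights.
merge 1/37 + 5/37 → 6/37
merge 5/37 + 6/37 → 11/37
merge 9/37 + 11/37 → 20/37
merge 17/37 + 20/37 → 1
L = 6/37 + 11/37 + 20/37 + 1 = 2 bits/symbol.

2 bits/symbol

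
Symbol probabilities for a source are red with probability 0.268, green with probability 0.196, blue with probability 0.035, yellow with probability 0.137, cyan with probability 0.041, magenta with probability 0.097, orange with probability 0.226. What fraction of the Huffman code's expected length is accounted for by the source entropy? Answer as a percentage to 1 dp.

Entropy H = −Σ p log₂ p ≈ 2.5324 bits.
Huffman merges: 7/200+41/1000→19/250; 19/250+97/1000→173/1000; 137/1000+173/1000→31/100; 49/250+113/500→211/500; 67/250+31/100→289/500; 211/500+289/500→1. L = 2559/1000 ≈ 2.5590.
Efficiency = H/L = 2.5324/2.5590 = 99.0%.

99.0%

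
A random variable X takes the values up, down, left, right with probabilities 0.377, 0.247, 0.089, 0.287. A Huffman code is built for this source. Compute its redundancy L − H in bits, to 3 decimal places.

0.103 bits

Entropy H = −Σ p log₂ p ≈ 1.8563 bits.
Huffman merges: 89/1000+247/1000→42/125; 287/1000+42/125→623/1000; 377/1000+623/1000→1. L = 1959/1000 ≈ 1.9590.
L − H = 1.9590 − 1.8563 = 0.103 bits.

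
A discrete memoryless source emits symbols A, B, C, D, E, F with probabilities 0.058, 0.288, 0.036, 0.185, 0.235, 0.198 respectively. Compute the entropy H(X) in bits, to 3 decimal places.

2.332 bits

H = −Σ pᵢ log₂ pᵢ.
−0.058·log₂(0.058) = 0.2383
−0.288·log₂(0.288) = 0.5172
−0.036·log₂(0.036) = 0.1727
−0.185·log₂(0.185) = 0.4504
−0.235·log₂(0.235) = 0.4910
−0.198·log₂(0.198) = 0.4626
Sum ≈ 2.3321 → 2.332 bits.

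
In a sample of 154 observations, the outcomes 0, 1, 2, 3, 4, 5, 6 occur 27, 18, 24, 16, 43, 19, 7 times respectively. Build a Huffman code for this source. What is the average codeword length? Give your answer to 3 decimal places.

Probabilities are the counts divided by 154.
Repeatedly combine the two least-probable nodes; the expected code length is the sum of the merged weights.
merge 1/22 + 8/77 → 23/154
merge 9/77 + 19/154 → 37/154
merge 23/154 + 12/77 → 47/154
merge 27/154 + 37/154 → 32/77
merge 43/154 + 47/154 → 45/77
merge 32/77 + 45/77 → 1
L = 23/154 + 37/154 + 47/154 + 32/77 + 45/77 + 1 = 415/154 ≈ 2.695 bits/symbol.

2.695 bits/symbol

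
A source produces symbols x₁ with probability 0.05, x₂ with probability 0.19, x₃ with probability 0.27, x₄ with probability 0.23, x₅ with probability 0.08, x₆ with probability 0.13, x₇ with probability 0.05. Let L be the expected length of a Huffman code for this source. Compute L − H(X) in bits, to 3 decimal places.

0.031 bits

Entropy H = −Σ p log₂ p ≈ 2.5593 bits.
Huffman merges: 1/20+1/20→1/10; 2/25+1/10→9/50; 13/100+9/50→31/100; 19/100+23/100→21/50; 27/100+31/100→29/50; 21/50+29/50→1. L = 259/100 ≈ 2.5900.
L − H = 2.5900 − 2.5593 = 0.031 bits.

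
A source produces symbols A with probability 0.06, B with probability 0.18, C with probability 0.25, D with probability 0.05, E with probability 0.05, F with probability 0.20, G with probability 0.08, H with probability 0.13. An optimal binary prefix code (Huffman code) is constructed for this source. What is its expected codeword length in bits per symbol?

2.79 bits/symbol

Repeatedly combine the two least-probable nodes; the expected code length is the sum of the merged weights.
merge 1/20 + 1/20 → 1/10
merge 3/50 + 2/25 → 7/50
merge 1/10 + 13/100 → 23/100
merge 7/50 + 9/50 → 8/25
merge 1/5 + 23/100 → 43/100
merge 1/4 + 8/25 → 57/100
merge 43/100 + 57/100 → 1
L = 1/10 + 7/50 + 23/100 + 8/25 + 43/100 + 57/100 + 1 = 279/100 = 2.79 bits/symbol.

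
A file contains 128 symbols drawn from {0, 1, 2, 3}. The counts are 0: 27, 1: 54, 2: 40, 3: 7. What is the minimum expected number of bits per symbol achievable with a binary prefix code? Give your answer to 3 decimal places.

1.844 bits/symbol

Probabilities are the counts divided by 128.
Repeatedly combine the two least-probable nodes; the expected code length is the sum of the merged weights.
merge 7/128 + 27/128 → 17/64
merge 17/64 + 5/16 → 37/64
merge 27/64 + 37/64 → 1
L = 17/64 + 37/64 + 1 = 59/32 ≈ 1.844 bits/symbol.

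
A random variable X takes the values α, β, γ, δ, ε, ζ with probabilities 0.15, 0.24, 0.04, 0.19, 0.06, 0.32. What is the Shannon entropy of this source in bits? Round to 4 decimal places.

H = −Σ pᵢ log₂ pᵢ.
−0.15·log₂(0.15) = 0.4105
−0.24·log₂(0.24) = 0.4941
−0.04·log₂(0.04) = 0.1858
−0.19·log₂(0.19) = 0.4552
−0.06·log₂(0.06) = 0.2435
−0.32·log₂(0.32) = 0.5260
Sum ≈ 2.3152 → 2.3152 bits.

2.3152 bits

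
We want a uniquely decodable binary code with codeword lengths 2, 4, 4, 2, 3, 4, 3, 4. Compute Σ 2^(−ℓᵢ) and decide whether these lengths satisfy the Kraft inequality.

With common denominator 2^4 = 16: Σ 2^(−ℓᵢ) = 4/16 + 1/16 + 1/16 + 4/16 + 2/16 + 1/16 + 2/16 + 1/16 = 16/16 = 1.
Kraft's inequality requires Σ ≤ 1; here Σ = 1 ≤ 1, so such a prefix code exists.

1; yes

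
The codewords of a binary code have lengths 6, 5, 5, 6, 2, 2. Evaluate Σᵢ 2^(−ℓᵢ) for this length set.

With common denominator 2^6 = 64: Σ 2^(−ℓᵢ) = 1/64 + 2/64 + 2/64 + 1/64 + 16/64 + 16/64 = 38/64 = 0.59375.

0.59375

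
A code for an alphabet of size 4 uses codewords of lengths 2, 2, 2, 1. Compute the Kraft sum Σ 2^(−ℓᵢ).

1.25

With common denominator 2^2 = 4: Σ 2^(−ℓᵢ) = 1/4 + 1/4 + 1/4 + 2/4 = 5/4 = 1.25.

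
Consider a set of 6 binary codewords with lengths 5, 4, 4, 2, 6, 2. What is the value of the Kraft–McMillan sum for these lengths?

0.671875

With common denominator 2^6 = 64: Σ 2^(−ℓᵢ) = 2/64 + 4/64 + 4/64 + 16/64 + 1/64 + 16/64 = 43/64 = 0.671875.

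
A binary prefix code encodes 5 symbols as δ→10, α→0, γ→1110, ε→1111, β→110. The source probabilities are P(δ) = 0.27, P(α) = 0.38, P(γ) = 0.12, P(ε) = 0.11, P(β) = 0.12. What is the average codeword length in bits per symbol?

L̄ = Σ pᵢ·ℓᵢ = 0.27·2 + 0.38·1 + 0.12·4 + 0.11·4 + 0.12·3 = 2.2 bits/symbol.

2.2 bits/symbol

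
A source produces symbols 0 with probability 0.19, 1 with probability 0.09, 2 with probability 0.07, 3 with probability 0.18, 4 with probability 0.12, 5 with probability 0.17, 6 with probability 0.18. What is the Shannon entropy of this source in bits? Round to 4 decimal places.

H = −Σ pᵢ log₂ pᵢ.
−0.19·log₂(0.19) = 0.4552
−0.09·log₂(0.09) = 0.3127
−0.07·log₂(0.07) = 0.2686
−0.18·log₂(0.18) = 0.4453
−0.12·log₂(0.12) = 0.3671
−0.17·log₂(0.17) = 0.4346
−0.18·log₂(0.18) = 0.4453
Sum ≈ 2.7287 → 2.7287 bits.

2.7287 bits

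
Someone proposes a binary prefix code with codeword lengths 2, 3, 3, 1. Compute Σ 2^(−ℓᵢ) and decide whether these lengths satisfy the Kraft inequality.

With common denominator 2^3 = 8: Σ 2^(−ℓᵢ) = 2/8 + 1/8 + 1/8 + 4/8 = 8/8 = 1.
Kraft's inequality requires Σ ≤ 1; here Σ = 1 ≤ 1, so such a prefix code exists.

1; yes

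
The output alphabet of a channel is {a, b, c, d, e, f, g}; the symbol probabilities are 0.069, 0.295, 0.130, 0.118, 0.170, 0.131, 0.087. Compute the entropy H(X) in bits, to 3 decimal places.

H = −Σ pᵢ log₂ pᵢ.
−0.069·log₂(0.069) = 0.2662
−0.295·log₂(0.295) = 0.5196
−0.130·log₂(0.130) = 0.3826
−0.118·log₂(0.118) = 0.3638
−0.170·log₂(0.170) = 0.4346
−0.131·log₂(0.131) = 0.3841
−0.087·log₂(0.087) = 0.3065
Sum ≈ 2.6574 → 2.657 bits.

2.657 bits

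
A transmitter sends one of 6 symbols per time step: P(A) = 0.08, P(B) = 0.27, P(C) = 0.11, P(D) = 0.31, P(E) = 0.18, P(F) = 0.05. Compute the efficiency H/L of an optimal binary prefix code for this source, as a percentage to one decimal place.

Entropy H = −Σ p log₂ p ≈ 2.3370 bits.
Huffman merges: 1/20+2/25→13/100; 11/100+13/100→6/25; 9/50+6/25→21/50; 27/100+31/100→29/50; 21/50+29/50→1. L = 237/100 ≈ 2.3700.
Efficiency = H/L = 2.3370/2.3700 = 98.6%.

98.6%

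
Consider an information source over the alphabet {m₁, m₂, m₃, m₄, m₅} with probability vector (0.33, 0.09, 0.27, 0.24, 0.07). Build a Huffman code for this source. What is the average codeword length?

2.16 bits/symbol

Repeatedly combine the two least-probable nodes; the expected code length is the sum of the merged weights.
merge 7/100 + 9/100 → 4/25
merge 4/25 + 6/25 → 2/5
merge 27/100 + 33/100 → 3/5
merge 2/5 + 3/5 → 1
L = 4/25 + 2/5 + 3/5 + 1 = 54/25 = 2.16 bits/symbol.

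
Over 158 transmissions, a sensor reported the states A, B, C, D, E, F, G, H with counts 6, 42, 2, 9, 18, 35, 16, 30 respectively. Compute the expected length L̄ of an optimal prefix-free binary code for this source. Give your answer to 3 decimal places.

2.671 bits/symbol

Probabilities are the counts divided by 158.
Repeatedly combine the two least-probable nodes; the expected code length is the sum of the merged weights.
merge 1/79 + 3/79 → 4/79
merge 4/79 + 9/158 → 17/158
merge 8/79 + 17/158 → 33/158
merge 9/79 + 15/79 → 24/79
merge 33/158 + 35/158 → 34/79
merge 21/79 + 24/79 → 45/79
merge 34/79 + 45/79 → 1
L = 4/79 + 17/158 + 33/158 + 24/79 + 34/79 + 45/79 + 1 = 211/79 ≈ 2.671 bits/symbol.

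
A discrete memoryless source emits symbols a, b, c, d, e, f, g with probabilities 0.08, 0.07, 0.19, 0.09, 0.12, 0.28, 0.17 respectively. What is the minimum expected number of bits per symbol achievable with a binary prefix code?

Repeatedly combine the two least-probable nodes; the expected code length is the sum of the merged weights.
merge 7/100 + 2/25 → 3/20
merge 9/100 + 3/25 → 21/100
merge 3/20 + 17/100 → 8/25
merge 19/100 + 21/100 → 2/5
merge 7/25 + 8/25 → 3/5
merge 2/5 + 3/5 → 1
L = 3/20 + 21/100 + 8/25 + 2/5 + 3/5 + 1 = 67/25 = 2.68 bits/symbol.

2.68 bits/symbol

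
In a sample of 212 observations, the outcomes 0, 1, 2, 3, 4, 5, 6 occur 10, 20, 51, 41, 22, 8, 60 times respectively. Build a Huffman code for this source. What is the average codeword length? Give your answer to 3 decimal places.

Probabilities are the counts divided by 212.
Repeatedly combine the two least-probable nodes; the expected code length is the sum of the merged weights.
merge 2/53 + 5/106 → 9/106
merge 9/106 + 5/53 → 19/106
merge 11/106 + 19/106 → 15/53
merge 41/212 + 51/212 → 23/53
merge 15/53 + 15/53 → 30/53
merge 23/53 + 30/53 → 1
L = 9/106 + 19/106 + 15/53 + 23/53 + 30/53 + 1 = 135/53 ≈ 2.547 bits/symbol.

2.547 bits/symbol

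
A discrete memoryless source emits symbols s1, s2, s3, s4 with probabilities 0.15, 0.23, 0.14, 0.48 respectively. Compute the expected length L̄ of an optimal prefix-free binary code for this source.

1.81 bits/symbol

Repeatedly combine the two least-probable nodes; the expected code length is the sum of the merged weights.
merge 7/50 + 3/20 → 29/100
merge 23/100 + 29/100 → 13/25
merge 12/25 + 13/25 → 1
L = 29/100 + 13/25 + 1 = 181/100 = 1.81 bits/symbol.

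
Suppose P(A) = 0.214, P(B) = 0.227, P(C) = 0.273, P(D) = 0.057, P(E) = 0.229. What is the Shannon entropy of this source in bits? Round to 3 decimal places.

2.196 bits

H = −Σ pᵢ log₂ pᵢ.
−0.214·log₂(0.214) = 0.4760
−0.227·log₂(0.227) = 0.4856
−0.273·log₂(0.273) = 0.5113
−0.057·log₂(0.057) = 0.2356
−0.229·log₂(0.229) = 0.4870
Sum ≈ 2.1955 → 2.196 bits.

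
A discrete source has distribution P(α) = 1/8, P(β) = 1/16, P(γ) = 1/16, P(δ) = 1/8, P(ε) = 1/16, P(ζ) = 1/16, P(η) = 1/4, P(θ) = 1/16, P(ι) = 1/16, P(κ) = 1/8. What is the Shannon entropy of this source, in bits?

3.125 bits

Each probability is a power of 1/2, so log₂(1/p) is an integer.
H = Σ p·log₂(1/p) = 1/8·3 + 1/16·4 + 1/16·4 + 1/8·3 + 1/16·4 + 1/16·4 + 1/4·2 + 1/16·4 + 1/16·4 + 1/8·3 = 3.125 bits.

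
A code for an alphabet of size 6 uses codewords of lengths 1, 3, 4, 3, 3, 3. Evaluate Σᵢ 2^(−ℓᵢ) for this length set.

1.0625

With common denominator 2^4 = 16: Σ 2^(−ℓᵢ) = 8/16 + 2/16 + 1/16 + 2/16 + 2/16 + 2/16 = 17/16 = 1.0625.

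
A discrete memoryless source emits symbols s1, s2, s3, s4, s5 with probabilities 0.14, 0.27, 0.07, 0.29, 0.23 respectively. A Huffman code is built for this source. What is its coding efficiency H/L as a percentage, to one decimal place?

Entropy H = −Σ p log₂ p ≈ 2.1813 bits.
Huffman merges: 7/100+7/50→21/100; 21/100+23/100→11/25; 27/100+29/100→14/25; 11/25+14/25→1. L = 221/100 ≈ 2.2100.
Efficiency = H/L = 2.1813/2.2100 = 98.7%.

98.7%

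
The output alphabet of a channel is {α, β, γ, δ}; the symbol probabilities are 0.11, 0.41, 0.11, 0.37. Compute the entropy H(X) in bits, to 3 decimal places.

1.759 bits

H = −Σ pᵢ log₂ pᵢ.
−0.11·log₂(0.11) = 0.3503
−0.41·log₂(0.41) = 0.5274
−0.11·log₂(0.11) = 0.3503
−0.37·log₂(0.37) = 0.5307
Sum ≈ 1.7587 → 1.759 bits.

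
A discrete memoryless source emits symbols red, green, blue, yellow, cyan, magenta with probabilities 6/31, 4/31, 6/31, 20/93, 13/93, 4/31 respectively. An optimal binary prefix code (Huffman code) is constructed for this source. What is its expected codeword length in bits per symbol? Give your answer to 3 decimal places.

Repeatedly combine the two least-probable nodes; the expected code length is the sum of the merged weights.
merge 4/31 + 4/31 → 8/31
merge 13/93 + 6/31 → 1/3
merge 6/31 + 20/93 → 38/93
merge 8/31 + 1/3 → 55/93
merge 38/93 + 55/93 → 1
L = 8/31 + 1/3 + 38/93 + 55/93 + 1 = 241/93 ≈ 2.591 bits/symbol.

2.591 bits/symbol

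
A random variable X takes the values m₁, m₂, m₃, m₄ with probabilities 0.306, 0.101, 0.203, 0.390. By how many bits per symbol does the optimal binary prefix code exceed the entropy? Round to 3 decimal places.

Entropy H = −Σ p log₂ p ≈ 1.8536 bits.
Huffman merges: 101/1000+203/1000→38/125; 38/125+153/500→61/100; 39/100+61/100→1. L = 957/500 ≈ 1.9140.
L − H = 1.9140 − 1.8536 = 0.060 bits.

0.060 bits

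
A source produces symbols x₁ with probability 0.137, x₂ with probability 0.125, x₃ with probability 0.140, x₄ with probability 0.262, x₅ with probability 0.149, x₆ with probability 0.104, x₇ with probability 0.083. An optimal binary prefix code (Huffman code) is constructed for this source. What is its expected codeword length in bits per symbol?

2.738 bits/symbol

Repeatedly combine the two least-probable nodes; the expected code length is the sum of the merged weights.
merge 83/1000 + 13/125 → 187/1000
merge 1/8 + 137/1000 → 131/500
merge 7/50 + 149/1000 → 289/1000
merge 187/1000 + 131/500 → 449/1000
merge 131/500 + 289/1000 → 551/1000
merge 449/1000 + 551/1000 → 1
L = 187/1000 + 131/500 + 289/1000 + 449/1000 + 551/1000 + 1 = 1369/500 = 2.738 bits/symbol.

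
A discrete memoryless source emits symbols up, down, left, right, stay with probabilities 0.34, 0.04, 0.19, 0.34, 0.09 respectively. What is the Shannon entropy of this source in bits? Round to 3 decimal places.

2.012 bits

H = −Σ pᵢ log₂ pᵢ.
−0.34·log₂(0.34) = 0.5292
−0.04·log₂(0.04) = 0.1858
−0.19·log₂(0.19) = 0.4552
−0.34·log₂(0.34) = 0.5292
−0.09·log₂(0.09) = 0.3127
Sum ≈ 2.0120 → 2.012 bits.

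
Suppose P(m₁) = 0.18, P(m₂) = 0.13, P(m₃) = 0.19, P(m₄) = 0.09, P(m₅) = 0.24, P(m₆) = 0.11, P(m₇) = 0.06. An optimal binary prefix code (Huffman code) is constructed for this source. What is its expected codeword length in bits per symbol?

2.72 bits/symbol

Repeatedly combine the two least-probable nodes; the expected code length is the sum of the merged weights.
merge 3/50 + 9/100 → 3/20
merge 11/100 + 13/100 → 6/25
merge 3/20 + 9/50 → 33/100
merge 19/100 + 6/25 → 43/100
merge 6/25 + 33/100 → 57/100
merge 43/100 + 57/100 → 1
L = 3/20 + 6/25 + 33/100 + 43/100 + 57/100 + 1 = 68/25 = 2.72 bits/symbol.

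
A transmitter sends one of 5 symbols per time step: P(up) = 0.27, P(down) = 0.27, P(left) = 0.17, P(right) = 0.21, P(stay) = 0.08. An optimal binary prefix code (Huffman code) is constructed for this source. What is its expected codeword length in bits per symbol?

Repeatedly combine the two least-probable nodes; the expected code length is the sum of the merged weights.
merge 2/25 + 17/100 → 1/4
merge 21/100 + 1/4 → 23/50
merge 27/100 + 27/100 → 27/50
merge 23/50 + 27/50 → 1
L = 1/4 + 23/50 + 27/50 + 1 = 9/4 = 2.25 bits/symbol.

2.25 bits/symbol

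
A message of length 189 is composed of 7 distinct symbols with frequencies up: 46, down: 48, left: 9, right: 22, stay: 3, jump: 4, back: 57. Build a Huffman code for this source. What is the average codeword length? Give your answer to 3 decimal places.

2.323 bits/symbol

Probabilities are the counts divided by 189.
Repeatedly combine the two least-probable nodes; the expected code length is the sum of the merged weights.
merge 1/63 + 4/189 → 1/27
merge 1/27 + 1/21 → 16/189
merge 16/189 + 22/189 → 38/189
merge 38/189 + 46/189 → 4/9
merge 16/63 + 19/63 → 5/9
merge 4/9 + 5/9 → 1
L = 1/27 + 16/189 + 38/189 + 4/9 + 5/9 + 1 = 439/189 ≈ 2.323 bits/symbol.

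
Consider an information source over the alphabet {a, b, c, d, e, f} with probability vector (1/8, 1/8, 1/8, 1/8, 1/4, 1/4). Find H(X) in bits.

2.5 bits

Each probability is a power of 1/2, so log₂(1/p) is an integer.
H = Σ p·log₂(1/p) = 1/8·3 + 1/8·3 + 1/8·3 + 1/8·3 + 1/4·2 + 1/4·2 = 2.5 bits.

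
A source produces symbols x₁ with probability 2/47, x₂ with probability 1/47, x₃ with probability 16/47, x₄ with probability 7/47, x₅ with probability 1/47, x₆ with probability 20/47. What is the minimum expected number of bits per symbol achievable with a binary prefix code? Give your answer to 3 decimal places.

1.936 bits/symbol

Repeatedly combine the two least-probable nodes; the expected code length is the sum of the merged weights.
merge 1/47 + 1/47 → 2/47
merge 2/47 + 2/47 → 4/47
merge 4/47 + 7/47 → 11/47
merge 11/47 + 16/47 → 27/47
merge 20/47 + 27/47 → 1
L = 2/47 + 4/47 + 11/47 + 27/47 + 1 = 91/47 ≈ 1.936 bits/symbol.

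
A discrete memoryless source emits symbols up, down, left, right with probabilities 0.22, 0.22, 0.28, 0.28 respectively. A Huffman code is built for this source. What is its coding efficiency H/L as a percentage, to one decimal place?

99.5%

Entropy H = −Σ p log₂ p ≈ 1.9896 bits.
Huffman merges: 11/50+11/50→11/25; 7/25+7/25→14/25; 11/25+14/25→1. L = 2 ≈ 2.0000.
Efficiency = H/L = 1.9896/2.0000 = 99.5%.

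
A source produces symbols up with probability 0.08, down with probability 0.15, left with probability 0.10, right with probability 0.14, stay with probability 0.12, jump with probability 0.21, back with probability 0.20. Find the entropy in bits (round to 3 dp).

2.736 bits

H = −Σ pᵢ log₂ pᵢ.
−0.08·log₂(0.08) = 0.2915
−0.15·log₂(0.15) = 0.4105
−0.10·log₂(0.10) = 0.3322
−0.14·log₂(0.14) = 0.3971
−0.12·log₂(0.12) = 0.3671
−0.21·log₂(0.21) = 0.4728
−0.20·log₂(0.20) = 0.4644
Sum ≈ 2.7356 → 2.736 bits.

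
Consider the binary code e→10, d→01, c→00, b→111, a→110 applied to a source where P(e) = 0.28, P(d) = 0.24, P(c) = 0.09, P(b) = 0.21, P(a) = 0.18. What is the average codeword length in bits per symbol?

2.39 bits/symbol

L̄ = Σ pᵢ·ℓᵢ = 0.28·2 + 0.24·2 + 0.09·2 + 0.21·3 + 0.18·3 = 2.39 bits/symbol.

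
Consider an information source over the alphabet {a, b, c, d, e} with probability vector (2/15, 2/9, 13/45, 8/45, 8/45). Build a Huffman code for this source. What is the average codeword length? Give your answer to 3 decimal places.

Repeatedly combine the two least-probable nodes; the expected code length is the sum of the merged weights.
merge 2/15 + 8/45 → 14/45
merge 8/45 + 2/9 → 2/5
merge 13/45 + 14/45 → 3/5
merge 2/5 + 3/5 → 1
L = 14/45 + 2/5 + 3/5 + 1 = 104/45 ≈ 2.311 bits/symbol.

2.311 bits/symbol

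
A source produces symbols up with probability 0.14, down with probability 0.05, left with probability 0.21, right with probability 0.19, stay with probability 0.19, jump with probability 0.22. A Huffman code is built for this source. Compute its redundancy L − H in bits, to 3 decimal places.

0.093 bits

Entropy H = −Σ p log₂ p ≈ 2.4771 bits.
Huffman merges: 1/20+7/50→19/100; 19/100+19/100→19/50; 19/100+21/100→2/5; 11/50+19/50→3/5; 2/5+3/5→1. L = 257/100 ≈ 2.5700.
L − H = 2.5700 − 2.4771 = 0.093 bits.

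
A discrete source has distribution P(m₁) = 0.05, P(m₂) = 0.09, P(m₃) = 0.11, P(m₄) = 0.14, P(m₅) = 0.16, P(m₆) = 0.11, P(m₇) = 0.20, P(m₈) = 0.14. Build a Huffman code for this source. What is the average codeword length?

Repeatedly combine the two least-probable nodes; the expected code length is the sum of the merged weights.
merge 1/20 + 9/100 → 7/50
merge 11/100 + 11/100 → 11/50
merge 7/50 + 7/50 → 7/25
merge 7/50 + 4/25 → 3/10
merge 1/5 + 11/50 → 21/50
merge 7/25 + 3/10 → 29/50
merge 21/50 + 29/50 → 1
L = 7/50 + 11/50 + 7/25 + 3/10 + 21/50 + 29/50 + 1 = 147/50 = 2.94 bits/symbol.

2.94 bits/symbol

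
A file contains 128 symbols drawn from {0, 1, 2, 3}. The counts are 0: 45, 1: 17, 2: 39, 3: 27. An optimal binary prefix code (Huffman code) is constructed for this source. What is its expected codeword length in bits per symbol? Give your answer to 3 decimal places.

1.992 bits/symbol

Probabilities are the counts divided by 128.
Repeatedly combine the two least-probable nodes; the expected code length is the sum of the merged weights.
merge 17/128 + 27/128 → 11/32
merge 39/128 + 11/32 → 83/128
merge 45/128 + 83/128 → 1
L = 11/32 + 83/128 + 1 = 255/128 ≈ 1.992 bits/symbol.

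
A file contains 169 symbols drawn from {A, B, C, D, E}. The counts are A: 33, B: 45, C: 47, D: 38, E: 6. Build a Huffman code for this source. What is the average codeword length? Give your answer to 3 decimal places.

Probabilities are the counts divided by 169.
Repeatedly combine the two least-probable nodes; the expected code length is the sum of the merged weights.
merge 6/169 + 33/169 → 3/13
merge 38/169 + 3/13 → 77/169
merge 45/169 + 47/169 → 92/169
merge 77/169 + 92/169 → 1
L = 3/13 + 77/169 + 92/169 + 1 = 29/13 ≈ 2.231 bits/symbol.

2.231 bits/symbol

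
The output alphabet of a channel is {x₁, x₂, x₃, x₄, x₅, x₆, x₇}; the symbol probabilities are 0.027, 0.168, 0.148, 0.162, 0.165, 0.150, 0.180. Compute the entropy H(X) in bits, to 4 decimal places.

2.6911 bits

H = −Σ pᵢ log₂ pᵢ.
−0.027·log₂(0.027) = 0.1407
−0.168·log₂(0.168) = 0.4323
−0.148·log₂(0.148) = 0.4079
−0.162·log₂(0.162) = 0.4254
−0.165·log₂(0.165) = 0.4289
−0.150·log₂(0.150) = 0.4105
−0.180·log₂(0.180) = 0.4453
Sum ≈ 2.6911 → 2.6911 bits.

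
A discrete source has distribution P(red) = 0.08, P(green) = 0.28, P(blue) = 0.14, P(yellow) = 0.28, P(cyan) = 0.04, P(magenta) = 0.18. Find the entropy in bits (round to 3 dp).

2.348 bits

H = −Σ pᵢ log₂ pᵢ.
−0.08·log₂(0.08) = 0.2915
−0.28·log₂(0.28) = 0.5142
−0.14·log₂(0.14) = 0.3971
−0.28·log₂(0.28) = 0.5142
−0.04·log₂(0.04) = 0.1858
−0.18·log₂(0.18) = 0.4453
Sum ≈ 2.3481 → 2.348 bits.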